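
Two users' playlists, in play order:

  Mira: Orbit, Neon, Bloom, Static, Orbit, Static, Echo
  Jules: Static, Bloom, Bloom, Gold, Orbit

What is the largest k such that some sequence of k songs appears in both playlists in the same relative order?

One common subsequence of length 2: Bloom (Mira #3, Jules #3), Orbit (Mira #5, Jules #5), and the DP table's final entry dp[7][5] is also 2, so no common subsequence is longer.

2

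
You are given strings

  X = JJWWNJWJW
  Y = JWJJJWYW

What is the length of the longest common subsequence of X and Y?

One common subsequence of length 5: J (X #1, Y #3); then J (X #2, Y #4); then J (X #6, Y #5); then W (X #7, Y #6); then W (X #9, Y #8). The LCS DP gives dp[9][8] = 5, so this is optimal.

5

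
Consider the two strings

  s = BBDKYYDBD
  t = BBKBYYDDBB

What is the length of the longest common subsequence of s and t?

Pick B [1,1], then B [2,2], then K [4,3], then Y [5,5], then Y [6,6], then D [7,8], then B [8,10]; all 7 characters appear in both, in order. Since dp[9][10] = 7, nothing longer is possible.

7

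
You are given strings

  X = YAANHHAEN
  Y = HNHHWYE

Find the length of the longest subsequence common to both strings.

4

One common subsequence of length 4: N at X[4]=Y[2], then H at X[5]=Y[3], then H at X[6]=Y[4], then E at X[8]=Y[7]. Since dp[9][7] = 4, nothing longer is possible.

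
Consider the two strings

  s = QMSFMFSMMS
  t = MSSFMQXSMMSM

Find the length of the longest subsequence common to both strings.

Taking M [2,1], then S [3,3], then F [4,4], then M [5,5], then S [7,8], then M [8,9], then M [9,10], then S [10,11] gives a common subsequence of length 8, and the DP table's final entry dp[10][12] is also 8, so no common subsequence is longer.

8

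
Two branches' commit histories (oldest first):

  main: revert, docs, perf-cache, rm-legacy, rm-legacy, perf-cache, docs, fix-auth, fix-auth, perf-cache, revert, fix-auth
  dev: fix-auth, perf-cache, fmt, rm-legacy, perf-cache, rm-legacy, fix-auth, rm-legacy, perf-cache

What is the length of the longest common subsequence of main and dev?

5

Match perf-cache (main #3, dev #2); then rm-legacy (main #4, dev #4); then rm-legacy (main #5, dev #6); then fix-auth (main #8, dev #7); then perf-cache (main #10, dev #9) — 5 commits in the same relative order in both, and the DP table's final entry dp[12][9] is also 5, so no common subsequence is longer.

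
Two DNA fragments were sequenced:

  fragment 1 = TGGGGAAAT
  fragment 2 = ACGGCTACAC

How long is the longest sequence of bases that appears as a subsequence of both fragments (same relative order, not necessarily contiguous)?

Match G at fragment 1[2]=fragment 2[3]; then G at fragment 1[3]=fragment 2[4]; then A at fragment 1[6]=fragment 2[7]; then A at fragment 1[7]=fragment 2[9] — 4 bases in the same relative order in both. The LCS DP gives dp[9][10] = 4, so this is optimal.

4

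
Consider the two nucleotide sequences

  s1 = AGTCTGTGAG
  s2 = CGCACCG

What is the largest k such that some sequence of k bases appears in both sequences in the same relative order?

Taking G (s1 #2, s2 #2); then C (s1 #4, s2 #3); then A (s1 #9, s2 #4); then G (s1 #10, s2 #7) gives a common subsequence of length 4. The LCS DP gives dp[10][7] = 4, so this is optimal.

4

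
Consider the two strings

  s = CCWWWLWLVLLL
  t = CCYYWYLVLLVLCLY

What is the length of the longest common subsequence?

8

One common subsequence of length 8: C at s[1]=t[1], then C at s[2]=t[2], then W at s[3]=t[5], then L at s[6]=t[9], then L at s[8]=t[10], then V at s[9]=t[11], then L at s[10]=t[12], then L at s[11]=t[14]. dp[12][15] = 8 confirms this is the maximum.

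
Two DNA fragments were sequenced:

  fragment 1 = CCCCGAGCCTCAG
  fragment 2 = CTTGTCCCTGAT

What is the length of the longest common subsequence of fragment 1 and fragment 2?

One common subsequence of length 7: C (fragment 1 #1, fragment 2 #1) → C (fragment 1 #2, fragment 2 #6) → C (fragment 1 #3, fragment 2 #7) → C (fragment 1 #4, fragment 2 #8) → G (fragment 1 #5, fragment 2 #10) → A (fragment 1 #6, fragment 2 #11) → T (fragment 1 #10, fragment 2 #12). Since dp[13][12] = 7, nothing longer is possible.

7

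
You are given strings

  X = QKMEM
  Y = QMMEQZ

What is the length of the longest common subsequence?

Let dp[i][j] be the LCS length of the first i characters of X and the first j characters of Y. dp[i][j] = dp[i-1][j-1]+1 when the i-th and j-th characters match, else max(dp[i-1][j], dp[i][j-1]).
    ·  Q  M  M  E  Q  Z
 ·  0  0  0  0  0  0  0
 Q  0  1  1  1  1  1  1
 K  0  1  1  1  1  1  1
 M  0  1  2  2  2  2  2
 E  0  1  2  2  3  3  3
 M  0  1  2  3  3  3  3
dp[5][6] = 3. One LCS (by backtracking along matches): QME.

3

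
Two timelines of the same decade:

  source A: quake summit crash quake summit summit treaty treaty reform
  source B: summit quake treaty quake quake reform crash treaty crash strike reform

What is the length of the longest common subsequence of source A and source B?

5

Taking summit [2,1] → quake [4,2] → treaty [7,3] → treaty [8,8] → reform [9,11] gives a common subsequence of length 5. dp[9][11] = 5 confirms this is the maximum.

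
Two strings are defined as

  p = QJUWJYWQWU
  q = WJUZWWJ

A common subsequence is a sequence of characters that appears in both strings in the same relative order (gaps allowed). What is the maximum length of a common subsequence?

4

Match J at p[2]=q[2] → U at p[3]=q[3] → W at p[4]=q[6] → J at p[5]=q[7] — 4 characters in the same relative order in both. dp[10][7] = 4 confirms this is the maximum.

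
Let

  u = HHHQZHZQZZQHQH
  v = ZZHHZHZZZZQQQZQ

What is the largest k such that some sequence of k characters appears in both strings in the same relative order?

9

Match H [1,3], then H [2,4], then H [3,6], then Z [5,7], then Z [7,8], then Z [9,9], then Z [10,10], then Q [11,13], then Q [13,15] — 9 characters in the same relative order in both. dp[14][15] = 9 confirms this is the maximum.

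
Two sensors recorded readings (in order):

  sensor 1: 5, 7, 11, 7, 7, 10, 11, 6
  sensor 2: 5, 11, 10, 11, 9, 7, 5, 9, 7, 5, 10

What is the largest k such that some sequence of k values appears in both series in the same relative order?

Taking 5 [1,1] → 11 [3,4] → 7 [4,6] → 7 [5,9] → 10 [6,11] gives a common subsequence of length 5. Since dp[8][11] = 5, nothing longer is possible.

5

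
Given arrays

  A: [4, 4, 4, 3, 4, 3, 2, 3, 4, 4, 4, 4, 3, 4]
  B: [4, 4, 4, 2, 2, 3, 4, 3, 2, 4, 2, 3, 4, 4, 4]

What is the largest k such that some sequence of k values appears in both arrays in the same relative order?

Taking 4 (A #1, B #1), then 4 (A #2, B #2), then 4 (A #3, B #3), then 3 (A #4, B #6), then 4 (A #5, B #7), then 3 (A #6, B #8), then 2 (A #7, B #11), then 3 (A #8, B #12), then 4 (A #11, B #13), then 4 (A #12, B #14), then 4 (A #14, B #15) gives a common subsequence of length 11, and the DP table's final entry dp[14][15] is also 11, so no common subsequence is longer.

11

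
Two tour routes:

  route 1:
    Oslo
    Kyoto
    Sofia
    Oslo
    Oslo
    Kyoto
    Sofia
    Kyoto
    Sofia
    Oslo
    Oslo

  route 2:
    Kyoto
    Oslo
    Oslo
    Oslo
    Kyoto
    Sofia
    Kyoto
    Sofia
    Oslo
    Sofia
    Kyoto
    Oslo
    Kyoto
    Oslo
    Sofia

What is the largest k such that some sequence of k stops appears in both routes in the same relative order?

9

Pick Oslo (route 1 #1, route 2 #2) → Oslo (route 1 #4, route 2 #3) → Oslo (route 1 #5, route 2 #4) → Kyoto (route 1 #6, route 2 #5) → Sofia (route 1 #7, route 2 #6) → Kyoto (route 1 #8, route 2 #7) → Sofia (route 1 #9, route 2 #10) → Oslo (route 1 #10, route 2 #12) → Oslo (route 1 #11, route 2 #14); all 9 stops appear in both, in order, and the DP table's final entry dp[11][15] is also 9, so no common subsequence is longer.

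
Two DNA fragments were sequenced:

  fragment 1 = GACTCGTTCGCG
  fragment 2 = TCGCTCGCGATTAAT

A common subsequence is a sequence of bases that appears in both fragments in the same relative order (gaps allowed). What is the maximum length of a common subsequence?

One common subsequence of length 8: T [4,1]; then C [5,2]; then G [6,3]; then T [8,5]; then C [9,6]; then G [10,7]; then C [11,8]; then G [12,9]. The LCS DP gives dp[12][15] = 8, so this is optimal.

8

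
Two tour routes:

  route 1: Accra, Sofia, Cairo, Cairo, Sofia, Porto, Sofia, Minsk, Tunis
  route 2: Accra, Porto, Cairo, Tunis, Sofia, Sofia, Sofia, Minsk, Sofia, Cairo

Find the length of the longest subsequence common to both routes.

Match Accra [1,1] → Sofia [2,5] → Sofia [5,6] → Sofia [7,7] → Minsk [8,8] — 5 stops in the same relative order in both. The LCS DP gives dp[9][10] = 5, so this is optimal.

5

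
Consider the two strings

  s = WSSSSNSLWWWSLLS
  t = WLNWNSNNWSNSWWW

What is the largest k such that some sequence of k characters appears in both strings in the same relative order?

Match W at s[1]=t[4]; then S at s[2]=t[6]; then S at s[5]=t[10]; then N at s[6]=t[11]; then S at s[7]=t[12]; then W at s[9]=t[13]; then W at s[10]=t[14]; then W at s[11]=t[15] — 8 characters in the same relative order in both, and the DP table's final entry dp[15][15] is also 8, so no common subsequence is longer.

8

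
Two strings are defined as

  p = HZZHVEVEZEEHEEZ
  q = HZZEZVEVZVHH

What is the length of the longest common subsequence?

8

One common subsequence of length 8: H (p #1, q #1); then Z (p #2, q #3); then Z (p #3, q #5); then V (p #5, q #6); then E (p #6, q #7); then V (p #7, q #8); then Z (p #9, q #9); then H (p #12, q #12). Since dp[15][12] = 8, nothing longer is possible.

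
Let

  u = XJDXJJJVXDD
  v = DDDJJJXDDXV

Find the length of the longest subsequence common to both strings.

7

Pick D at u[3]=v[3], then J at u[5]=v[4], then J at u[6]=v[5], then J at u[7]=v[6], then X at u[9]=v[7], then D at u[10]=v[8], then D at u[11]=v[9]; all 7 characters appear in both, in order. Since dp[11][11] = 7, nothing longer is possible.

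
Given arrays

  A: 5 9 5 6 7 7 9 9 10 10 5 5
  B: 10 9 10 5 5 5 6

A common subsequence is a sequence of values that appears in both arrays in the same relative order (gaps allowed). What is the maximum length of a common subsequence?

4

Pick 9 [2,2], 5 [3,4], 5 [11,5], 5 [12,6]; all 4 values appear in both, in order. The LCS DP gives dp[12][7] = 4, so this is optimal.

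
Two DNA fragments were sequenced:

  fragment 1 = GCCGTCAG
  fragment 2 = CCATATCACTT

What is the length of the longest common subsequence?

Let dp[i][j] be the LCS length of the first i bases of fragment 1 and the first j bases of fragment 2. dp[i][j] = dp[i-1][j-1]+1 when the i-th and j-th bases match, else max(dp[i-1][j], dp[i][j-1]).
    ·  C  C  A  T  A  T  C  A  C  T  T
 ·  0  0  0  0  0  0  0  0  0  0  0  0
 G  0  0  0  0  0  0  0  0  0  0  0  0
 C  0  1  1  1  1  1  1  1  1  1  1  1
 C  0  1  2  2  2  2  2  2  2  2  2  2
 G  0  1  2  2  2  2  2  2  2  2  2  2
 T  0  1  2  2  3  3  3  3  3  3  3  3
 C  0  1  2  2  3  3  3  4  4  4  4  4
 A  0  1  2  3  3  4  4  4  5  5  5  5
 G  0  1  2  3  3  4  4  4  5  5  5  5
dp[8][11] = 5. One LCS (by backtracking along matches): CCTCA.

5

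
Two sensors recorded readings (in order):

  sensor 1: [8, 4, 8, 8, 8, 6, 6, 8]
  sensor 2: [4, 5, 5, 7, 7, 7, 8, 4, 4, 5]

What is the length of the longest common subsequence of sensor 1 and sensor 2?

2

One common subsequence of length 2: 8 [1,7], 4 [2,9]. dp[8][10] = 2 confirms this is the maximum.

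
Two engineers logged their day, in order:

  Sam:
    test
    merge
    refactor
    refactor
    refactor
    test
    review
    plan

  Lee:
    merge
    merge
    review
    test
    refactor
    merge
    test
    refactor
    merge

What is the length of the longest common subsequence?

3

Match test [1,4]; then merge [2,6]; then refactor [3,8] — 3 tasks in the same relative order in both. Since dp[8][9] = 3, nothing longer is possible.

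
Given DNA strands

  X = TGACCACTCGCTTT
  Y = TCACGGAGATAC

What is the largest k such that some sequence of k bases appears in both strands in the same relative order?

6

Match T (X #1, Y #1) → G (X #2, Y #6) → A (X #3, Y #7) → A (X #6, Y #9) → T (X #8, Y #10) → C (X #11, Y #12) — 6 bases in the same relative order in both, and the DP table's final entry dp[14][12] is also 6, so no common subsequence is longer.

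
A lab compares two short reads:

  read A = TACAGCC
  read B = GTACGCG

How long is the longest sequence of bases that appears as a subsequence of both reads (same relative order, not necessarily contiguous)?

5

One common subsequence of length 5: T at read A[1]=read B[2] → A at read A[2]=read B[3] → C at read A[3]=read B[4] → G at read A[5]=read B[5] → C at read A[6]=read B[6]. Since dp[7][7] = 5, nothing longer is possible.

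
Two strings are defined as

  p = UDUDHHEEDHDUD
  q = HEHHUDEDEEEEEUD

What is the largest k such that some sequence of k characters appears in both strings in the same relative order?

Taking U [1,5] → D [2,6] → D [4,8] → E [7,12] → E [8,13] → U [12,14] → D [13,15] gives a common subsequence of length 7, and the DP table's final entry dp[13][15] is also 7, so no common subsequence is longer.

7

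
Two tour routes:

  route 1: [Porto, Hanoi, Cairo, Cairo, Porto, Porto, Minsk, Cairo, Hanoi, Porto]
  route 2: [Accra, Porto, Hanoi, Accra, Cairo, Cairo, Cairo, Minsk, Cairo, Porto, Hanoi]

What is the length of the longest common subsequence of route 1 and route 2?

One common subsequence of length 7: Porto [1,2] → Hanoi [2,3] → Cairo [3,6] → Cairo [4,7] → Minsk [7,8] → Cairo [8,9] → Hanoi [9,11]. dp[10][11] = 7 confirms this is the maximum.

7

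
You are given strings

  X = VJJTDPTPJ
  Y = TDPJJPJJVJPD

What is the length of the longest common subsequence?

5

Let dp[i][j] be the LCS length of the first i characters of X and the first j characters of Y. dp[i][j] = dp[i-1][j-1]+1 when the i-th and j-th characters match, else max(dp[i-1][j], dp[i][j-1]).
    ·  T  D  P  J  J  P  J  J  V  J  P  D
 ·  0  0  0  0  0  0  0  0  0  0  0  0  0
 V  0  0  0  0  0  0  0  0  0  1  1  1  1
 J  0  0  0  0  1  1  1  1  1  1  2  2  2
 J  0  0  0  0  1  2  2  2  2  2  2  2  2
 T  0  1  1  1  1  2  2  2  2  2  2  2  2
 D  0  1  2  2  2  2  2  2  2  2  2  2  3
 P  0  1  2  3  3  3  3  3  3  3  3  3  3
 T  0  1  2  3  3  3  3  3  3  3  3  3  3
 P  0  1  2  3  3  3  4  4  4  4  4  4  4
 J  0  1  2  3  4  4  4  5  5  5  5  5  5
dp[9][12] = 5. One LCS (by backtracking along matches): TDPPJ.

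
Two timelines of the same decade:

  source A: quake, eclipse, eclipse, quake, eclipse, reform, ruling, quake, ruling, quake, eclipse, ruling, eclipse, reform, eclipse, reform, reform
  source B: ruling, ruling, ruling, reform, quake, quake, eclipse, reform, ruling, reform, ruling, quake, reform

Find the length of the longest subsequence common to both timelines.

One common subsequence of length 8: quake [1,5] → quake [4,6] → eclipse [5,7] → reform [6,8] → ruling [7,9] → ruling [9,11] → quake [10,12] → reform [17,13]. The LCS DP gives dp[17][13] = 8, so this is optimal.

8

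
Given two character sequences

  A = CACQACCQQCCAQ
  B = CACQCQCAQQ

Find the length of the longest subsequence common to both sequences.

9

Pick C at A[1]=B[1]; then A at A[2]=B[2]; then C at A[3]=B[3]; then Q at A[4]=B[4]; then C at A[7]=B[5]; then Q at A[9]=B[6]; then C at A[11]=B[7]; then A at A[12]=B[8]; then Q at A[13]=B[10]; all 9 characters appear in both, in order. The LCS DP gives dp[13][10] = 9, so this is optimal.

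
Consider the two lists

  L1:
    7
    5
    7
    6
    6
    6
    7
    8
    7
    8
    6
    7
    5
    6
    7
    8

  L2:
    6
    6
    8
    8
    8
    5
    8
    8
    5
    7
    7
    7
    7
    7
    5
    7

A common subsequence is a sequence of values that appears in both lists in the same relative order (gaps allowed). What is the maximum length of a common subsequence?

7

Match 7 [1,10], then 7 [3,11], then 7 [7,12], then 7 [9,13], then 7 [12,14], then 5 [13,15], then 7 [15,16] — 7 values in the same relative order in both, and the DP table's final entry dp[16][16] is also 7, so no common subsequence is longer.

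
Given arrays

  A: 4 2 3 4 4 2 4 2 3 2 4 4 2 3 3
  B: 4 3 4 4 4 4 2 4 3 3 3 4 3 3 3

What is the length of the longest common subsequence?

10

Pick 4 (A #1, B #1); then 3 (A #3, B #2); then 4 (A #4, B #5); then 4 (A #5, B #6); then 2 (A #6, B #7); then 4 (A #7, B #8); then 3 (A #9, B #11); then 4 (A #11, B #12); then 3 (A #14, B #14); then 3 (A #15, B #15); all 10 values appear in both, in order. dp[15][15] = 10 confirms this is the maximum.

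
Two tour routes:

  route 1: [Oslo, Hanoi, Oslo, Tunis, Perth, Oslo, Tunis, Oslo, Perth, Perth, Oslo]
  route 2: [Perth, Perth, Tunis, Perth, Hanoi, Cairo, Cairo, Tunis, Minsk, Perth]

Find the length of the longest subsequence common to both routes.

One common subsequence of length 4: Tunis (route 1 #4, route 2 #3), Perth (route 1 #5, route 2 #4), Tunis (route 1 #7, route 2 #8), Perth (route 1 #10, route 2 #10). dp[11][10] = 4 confirms this is the maximum.

4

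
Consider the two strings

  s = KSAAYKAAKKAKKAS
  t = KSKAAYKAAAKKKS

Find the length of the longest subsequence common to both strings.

12

Taking K [1,1]; then S [2,2]; then A [3,4]; then A [4,5]; then Y [5,6]; then K [6,7]; then A [7,9]; then A [8,10]; then K [10,11]; then K [12,12]; then K [13,13]; then S [15,14] gives a common subsequence of length 12. The LCS DP gives dp[15][14] = 12, so this is optimal.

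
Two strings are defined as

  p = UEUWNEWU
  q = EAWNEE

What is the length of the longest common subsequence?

4

Let dp[i][j] be the LCS length of the first i characters of p and the first j characters of q. dp[i][j] = dp[i-1][j-1]+1 when the i-th and j-th characters match, else max(dp[i-1][j], dp[i][j-1]).
    ·  E  A  W  N  E  E
 ·  0  0  0  0  0  0  0
 U  0  0  0  0  0  0  0
 E  0  1  1  1  1  1  1
 U  0  1  1  1  1  1  1
 W  0  1  1  2  2  2  2
 N  0  1  1  2  3  3  3
 E  0  1  1  2  3  4  4
 W  0  1  1  2  3  4  4
 U  0  1  1  2  3  4  4
dp[8][6] = 4. One LCS (by backtracking along matches): EWNE.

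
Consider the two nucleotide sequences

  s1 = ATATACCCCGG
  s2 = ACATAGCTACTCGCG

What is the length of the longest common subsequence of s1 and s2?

Taking A (s1 #1, s2 #3) → T (s1 #2, s2 #4) → A (s1 #3, s2 #5) → T (s1 #4, s2 #8) → A (s1 #5, s2 #9) → C (s1 #6, s2 #10) → C (s1 #7, s2 #12) → C (s1 #9, s2 #14) → G (s1 #11, s2 #15) gives a common subsequence of length 9, and the DP table's final entry dp[11][15] is also 9, so no common subsequence is longer.

9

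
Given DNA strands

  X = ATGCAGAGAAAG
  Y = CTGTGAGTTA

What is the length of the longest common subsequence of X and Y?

6

Let dp[i][j] be the LCS length of the first i bases of X and the first j bases of Y. dp[i][j] = dp[i-1][j-1]+1 when the i-th and j-th bases match, else max(dp[i-1][j], dp[i][j-1]).
    ·  C  T  G  T  G  A  G  T  T  A
 ·  0  0  0  0  0  0  0  0  0  0  0
 A  0  0  0  0  0  0  1  1  1  1  1
 T  0  0  1  1  1  1  1  1  2  2  2
 G  0  0  1  2  2  2  2  2  2  2  2
 C  0  1  1  2  2  2  2  2  2  2  2
 A  0  1  1  2  2  2  3  3  3  3  3
 G  0  1  1  2  2  3  3  4  4  4  4
 A  0  1  1  2  2  3  4  4  4  4  5
 G  0  1  1  2  2  3  4  5  5  5  5
 A  0  1  1  2  2  3  4  5  5  5  6
 A  0  1  1  2  2  3  4  5  5  5  6
 A  0  1  1  2  2  3  4  5  5  5  6
 G  0  1  1  2  2  3  4  5  5  5  6
dp[12][10] = 6. One LCS (by backtracking along matches): TGGAGA.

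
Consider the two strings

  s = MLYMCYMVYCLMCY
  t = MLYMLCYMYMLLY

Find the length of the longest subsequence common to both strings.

Taking M [1,1]; then L [2,2]; then Y [3,3]; then M [4,4]; then C [5,6]; then Y [6,7]; then M [7,8]; then Y [9,9]; then L [11,12]; then Y [14,13] gives a common subsequence of length 10. Since dp[14][13] = 10, nothing longer is possible.

10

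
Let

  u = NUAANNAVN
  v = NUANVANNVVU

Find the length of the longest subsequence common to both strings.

7

Taking N at u[1]=v[1]; then U at u[2]=v[2]; then A at u[3]=v[3]; then A at u[4]=v[6]; then N at u[5]=v[7]; then N at u[6]=v[8]; then V at u[8]=v[10] gives a common subsequence of length 7. The LCS DP gives dp[9][11] = 7, so this is optimal.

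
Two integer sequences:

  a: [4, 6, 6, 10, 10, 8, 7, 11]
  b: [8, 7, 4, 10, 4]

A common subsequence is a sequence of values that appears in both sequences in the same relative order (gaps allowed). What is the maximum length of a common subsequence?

Taking 4 at a[1]=b[3] → 10 at a[4]=b[4] gives a common subsequence of length 2, and the DP table's final entry dp[8][5] is also 2, so no common subsequence is longer.

2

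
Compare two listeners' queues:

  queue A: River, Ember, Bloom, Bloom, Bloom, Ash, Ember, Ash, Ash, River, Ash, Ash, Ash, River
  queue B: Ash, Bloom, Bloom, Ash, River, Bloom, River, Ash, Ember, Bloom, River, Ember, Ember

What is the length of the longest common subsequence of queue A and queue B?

Pick Bloom at queue A[3]=queue B[2], then Bloom at queue A[4]=queue B[3], then Bloom at queue A[5]=queue B[6], then Ash at queue A[6]=queue B[8], then Ember at queue A[7]=queue B[9], then River at queue A[10]=queue B[11]; all 6 songs appear in both, in order. The LCS DP gives dp[14][13] = 6, so this is optimal.

6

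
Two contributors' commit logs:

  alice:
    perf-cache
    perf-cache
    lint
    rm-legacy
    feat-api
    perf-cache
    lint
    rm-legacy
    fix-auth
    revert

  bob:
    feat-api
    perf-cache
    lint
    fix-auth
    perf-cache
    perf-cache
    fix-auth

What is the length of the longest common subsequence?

4

Match perf-cache (alice #1, bob #2), then perf-cache (alice #2, bob #5), then perf-cache (alice #6, bob #6), then fix-auth (alice #9, bob #7) — 4 commits in the same relative order in both. dp[10][7] = 4 confirms this is the maximum.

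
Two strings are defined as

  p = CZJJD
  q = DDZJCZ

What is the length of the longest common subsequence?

One common subsequence of length 2: C at p[1]=q[5] → Z at p[2]=q[6]. The LCS DP gives dp[5][6] = 2, so this is optimal.

2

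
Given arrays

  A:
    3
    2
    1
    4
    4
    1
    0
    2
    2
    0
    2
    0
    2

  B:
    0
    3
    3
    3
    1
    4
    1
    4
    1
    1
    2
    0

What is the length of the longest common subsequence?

7

Pick 3 at A[1]=B[4], then 1 at A[3]=B[5], then 4 at A[4]=B[6], then 4 at A[5]=B[8], then 1 at A[6]=B[10], then 2 at A[11]=B[11], then 0 at A[12]=B[12]; all 7 values appear in both, in order, and the DP table's final entry dp[13][12] is also 7, so no common subsequence is longer.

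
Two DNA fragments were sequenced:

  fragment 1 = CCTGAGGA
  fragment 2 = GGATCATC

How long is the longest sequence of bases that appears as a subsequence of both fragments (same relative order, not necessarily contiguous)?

3

Taking G at fragment 1[4]=fragment 2[2] → A at fragment 1[5]=fragment 2[3] → A at fragment 1[8]=fragment 2[6] gives a common subsequence of length 3. The LCS DP gives dp[8][8] = 3, so this is optimal.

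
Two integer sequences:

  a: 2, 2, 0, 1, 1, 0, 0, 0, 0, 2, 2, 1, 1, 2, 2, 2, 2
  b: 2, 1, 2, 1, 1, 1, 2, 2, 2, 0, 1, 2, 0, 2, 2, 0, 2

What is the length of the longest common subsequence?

One common subsequence of length 11: 2 [1,1]; then 2 [2,3]; then 1 [4,5]; then 1 [5,6]; then 2 [10,8]; then 2 [11,9]; then 1 [13,11]; then 2 [14,12]; then 2 [15,14]; then 2 [16,15]; then 2 [17,17], and the DP table's final entry dp[17][17] is also 11, so no common subsequence is longer.

11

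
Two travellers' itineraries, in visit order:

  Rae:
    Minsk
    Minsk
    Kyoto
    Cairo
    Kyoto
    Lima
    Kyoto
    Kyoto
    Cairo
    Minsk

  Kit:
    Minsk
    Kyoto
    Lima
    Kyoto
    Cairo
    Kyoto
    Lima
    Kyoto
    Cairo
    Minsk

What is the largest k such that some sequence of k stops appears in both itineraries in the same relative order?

Pick Minsk (Rae #1, Kit #1); then Kyoto (Rae #3, Kit #4); then Cairo (Rae #4, Kit #5); then Kyoto (Rae #5, Kit #6); then Lima (Rae #6, Kit #7); then Kyoto (Rae #8, Kit #8); then Cairo (Rae #9, Kit #9); then Minsk (Rae #10, Kit #10); all 8 stops appear in both, in order. dp[10][10] = 8 confirms this is the maximum.

8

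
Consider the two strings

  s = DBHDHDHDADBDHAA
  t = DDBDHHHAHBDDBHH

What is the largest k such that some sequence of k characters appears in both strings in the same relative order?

9

Taking D (s #1, t #2); then B (s #2, t #3); then H (s #3, t #6); then H (s #5, t #7); then H (s #7, t #9); then D (s #8, t #11); then D (s #10, t #12); then B (s #11, t #13); then H (s #13, t #15) gives a common subsequence of length 9. Since dp[15][15] = 9, nothing longer is possible.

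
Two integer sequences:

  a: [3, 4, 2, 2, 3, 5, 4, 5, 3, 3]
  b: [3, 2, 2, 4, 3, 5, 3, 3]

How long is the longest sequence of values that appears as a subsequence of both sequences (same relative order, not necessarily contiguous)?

7

Let dp[i][j] be the LCS length of the first i values of a and the first j values of b. dp[i][j] = dp[i-1][j-1]+1 when the i-th and j-th values match, else max(dp[i-1][j], dp[i][j-1]).
    ·  3  2  2  4  3  5  3  3
 ·  0  0  0  0  0  0  0  0  0
 3  0  1  1  1  1  1  1  1  1
 4  0  1  1  1  2  2  2  2  2
 2  0  1  2  2  2  2  2  2  2
 2  0  1  2  3  3  3  3  3  3
 3  0  1  2  3  3  4  4  4  4
 5  0  1  2  3  3  4  5  5  5
 4  0  1  2  3  4  4  5  5  5
 5  0  1  2  3  4  4  5  5  5
 3  0  1  2  3  4  5  5  6  6
 3  0  1  2  3  4  5  5  6  7
dp[10][8] = 7. One LCS (by backtracking along matches): 3, 2, 2, 3, 5, 3, 3.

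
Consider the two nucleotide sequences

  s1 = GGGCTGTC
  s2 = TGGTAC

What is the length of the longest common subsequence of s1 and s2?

4

One common subsequence of length 4: G at s1[2]=s2[2] → G at s1[3]=s2[3] → T at s1[5]=s2[4] → C at s1[8]=s2[6]. dp[8][6] = 4 confirms this is the maximum.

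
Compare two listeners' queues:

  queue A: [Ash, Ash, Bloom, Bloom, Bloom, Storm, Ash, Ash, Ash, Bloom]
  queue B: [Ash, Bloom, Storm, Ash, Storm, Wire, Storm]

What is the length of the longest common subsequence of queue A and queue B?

One common subsequence of length 4: Ash (queue A #2, queue B #1), then Bloom (queue A #5, queue B #2), then Storm (queue A #6, queue B #3), then Ash (queue A #7, queue B #4). dp[10][7] = 4 confirms this is the maximum.

4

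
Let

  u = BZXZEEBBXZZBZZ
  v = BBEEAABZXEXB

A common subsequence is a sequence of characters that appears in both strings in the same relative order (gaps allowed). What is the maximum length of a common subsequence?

One common subsequence of length 6: B [1,7] → Z [2,8] → X [3,9] → E [6,10] → X [9,11] → B [12,12], and the DP table's final entry dp[14][12] is also 6, so no common subsequence is longer.

6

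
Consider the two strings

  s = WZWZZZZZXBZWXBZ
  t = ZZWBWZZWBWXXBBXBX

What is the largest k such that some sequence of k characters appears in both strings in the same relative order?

Taking W at s[1]=t[3] → W at s[3]=t[5] → Z at s[4]=t[6] → Z at s[5]=t[7] → X at s[9]=t[12] → B at s[10]=t[14] → X at s[13]=t[15] → B at s[14]=t[16] gives a common subsequence of length 8. dp[15][17] = 8 confirms this is the maximum.

8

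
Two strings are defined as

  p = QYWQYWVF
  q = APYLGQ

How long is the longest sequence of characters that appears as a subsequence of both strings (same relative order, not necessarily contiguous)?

2

Match Y [2,3] → Q [4,6] — 2 characters in the same relative order in both. Since dp[8][6] = 2, nothing longer is possible.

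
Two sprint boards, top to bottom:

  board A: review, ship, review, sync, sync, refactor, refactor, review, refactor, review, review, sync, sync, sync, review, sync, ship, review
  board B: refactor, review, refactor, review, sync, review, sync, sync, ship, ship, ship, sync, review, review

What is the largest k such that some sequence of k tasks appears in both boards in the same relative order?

10

Match refactor at board A[7]=board B[1], then review at board A[8]=board B[2], then refactor at board A[9]=board B[3], then review at board A[10]=board B[4], then review at board A[11]=board B[6], then sync at board A[12]=board B[7], then sync at board A[13]=board B[8], then sync at board A[14]=board B[12], then review at board A[15]=board B[13], then review at board A[18]=board B[14] — 10 tasks in the same relative order in both, and the DP table's final entry dp[18][14] is also 10, so no common subsequence is longer.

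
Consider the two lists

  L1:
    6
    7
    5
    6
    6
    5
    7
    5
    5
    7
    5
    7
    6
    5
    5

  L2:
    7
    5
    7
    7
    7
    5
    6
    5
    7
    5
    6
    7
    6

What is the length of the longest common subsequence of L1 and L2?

Pick 7 [2,1] → 5 [3,2] → 7 [7,5] → 5 [8,6] → 5 [9,8] → 7 [10,9] → 5 [11,10] → 7 [12,12] → 6 [13,13]; all 9 values appear in both, in order. Since dp[15][13] = 9, nothing longer is possible.

9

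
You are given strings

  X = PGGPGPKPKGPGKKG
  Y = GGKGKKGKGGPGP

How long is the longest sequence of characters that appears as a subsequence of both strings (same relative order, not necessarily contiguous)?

Pick G [2,1]; then G [3,2]; then G [5,4]; then K [7,6]; then K [9,8]; then G [10,10]; then P [11,11]; then G [12,12]; all 8 characters appear in both, in order. The LCS DP gives dp[15][13] = 8, so this is optimal.

8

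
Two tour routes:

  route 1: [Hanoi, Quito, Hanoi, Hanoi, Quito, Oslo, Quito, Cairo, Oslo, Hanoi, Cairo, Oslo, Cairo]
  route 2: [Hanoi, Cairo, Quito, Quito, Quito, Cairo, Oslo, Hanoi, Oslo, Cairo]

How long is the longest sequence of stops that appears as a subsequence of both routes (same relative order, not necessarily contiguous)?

Taking Hanoi [1,1], Quito [2,3], Quito [5,4], Quito [7,5], Cairo [8,6], Oslo [9,7], Hanoi [10,8], Oslo [12,9], Cairo [13,10] gives a common subsequence of length 9. Since dp[13][10] = 9, nothing longer is possible.

9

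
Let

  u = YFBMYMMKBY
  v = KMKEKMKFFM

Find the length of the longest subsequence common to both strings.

3

Taking M at u[4]=v[2] → M at u[6]=v[6] → M at u[7]=v[10] gives a common subsequence of length 3. The LCS DP gives dp[10][10] = 3, so this is optimal.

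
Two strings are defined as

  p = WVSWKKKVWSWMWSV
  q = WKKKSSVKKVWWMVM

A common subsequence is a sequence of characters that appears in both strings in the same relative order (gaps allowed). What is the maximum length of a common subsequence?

9

One common subsequence of length 9: W at p[1]=q[1], then V at p[2]=q[7], then K at p[6]=q[8], then K at p[7]=q[9], then V at p[8]=q[10], then W at p[9]=q[11], then W at p[11]=q[12], then M at p[12]=q[13], then V at p[15]=q[14], and the DP table's final entry dp[15][15] is also 9, so no common subsequence is longer.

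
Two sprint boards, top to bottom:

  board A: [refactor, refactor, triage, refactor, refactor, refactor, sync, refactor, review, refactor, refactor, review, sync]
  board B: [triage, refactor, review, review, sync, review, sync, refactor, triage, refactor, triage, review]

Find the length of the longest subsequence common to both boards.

7

Match triage (board A #3, board B #1) → refactor (board A #4, board B #2) → sync (board A #7, board B #5) → review (board A #9, board B #6) → refactor (board A #10, board B #8) → refactor (board A #11, board B #10) → review (board A #12, board B #12) — 7 tasks in the same relative order in both. dp[13][12] = 7 confirms this is the maximum.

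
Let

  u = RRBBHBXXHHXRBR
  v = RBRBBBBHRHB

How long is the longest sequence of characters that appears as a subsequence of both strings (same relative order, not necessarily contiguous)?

8

Taking R at u[1]=v[1] → R at u[2]=v[3] → B at u[3]=v[5] → B at u[4]=v[6] → B at u[6]=v[7] → H at u[9]=v[8] → H at u[10]=v[10] → B at u[13]=v[11] gives a common subsequence of length 8, and the DP table's final entry dp[14][11] is also 8, so no common subsequence is longer.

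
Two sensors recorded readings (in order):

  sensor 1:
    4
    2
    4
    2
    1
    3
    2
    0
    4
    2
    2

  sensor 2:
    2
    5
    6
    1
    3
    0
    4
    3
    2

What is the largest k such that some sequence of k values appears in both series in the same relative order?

6

Pick 2 (sensor 1 #2, sensor 2 #1) → 1 (sensor 1 #5, sensor 2 #4) → 3 (sensor 1 #6, sensor 2 #5) → 0 (sensor 1 #8, sensor 2 #6) → 4 (sensor 1 #9, sensor 2 #7) → 2 (sensor 1 #11, sensor 2 #9); all 6 values appear in both, in order, and the DP table's final entry dp[11][9] is also 6, so no common subsequence is longer.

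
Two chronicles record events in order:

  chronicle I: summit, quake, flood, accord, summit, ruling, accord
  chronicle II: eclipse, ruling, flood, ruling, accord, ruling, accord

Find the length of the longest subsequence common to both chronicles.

One common subsequence of length 4: flood (chronicle I #3, chronicle II #3), then accord (chronicle I #4, chronicle II #5), then ruling (chronicle I #6, chronicle II #6), then accord (chronicle I #7, chronicle II #7). Since dp[7][7] = 4, nothing longer is possible.

4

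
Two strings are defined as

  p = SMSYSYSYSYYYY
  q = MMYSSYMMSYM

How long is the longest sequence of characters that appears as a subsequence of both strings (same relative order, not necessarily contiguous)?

Taking M at p[2]=q[2], Y at p[4]=q[3], S at p[5]=q[4], S at p[7]=q[5], Y at p[8]=q[6], S at p[9]=q[9], Y at p[10]=q[10] gives a common subsequence of length 7, and the DP table's final entry dp[13][11] is also 7, so no common subsequence is longer.

7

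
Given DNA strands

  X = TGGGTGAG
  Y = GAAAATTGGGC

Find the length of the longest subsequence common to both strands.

4

Match T [1,7] → G [2,8] → G [3,9] → G [4,10] — 4 bases in the same relative order in both. dp[8][11] = 4 confirms this is the maximum.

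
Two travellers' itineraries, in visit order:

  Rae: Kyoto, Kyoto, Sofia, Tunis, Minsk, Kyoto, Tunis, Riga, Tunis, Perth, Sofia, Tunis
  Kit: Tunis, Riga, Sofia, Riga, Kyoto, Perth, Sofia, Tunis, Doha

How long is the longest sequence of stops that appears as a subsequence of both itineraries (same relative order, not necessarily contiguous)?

5

One common subsequence of length 5: Sofia at Rae[3]=Kit[3]; then Kyoto at Rae[6]=Kit[5]; then Perth at Rae[10]=Kit[6]; then Sofia at Rae[11]=Kit[7]; then Tunis at Rae[12]=Kit[8]. dp[12][9] = 5 confirms this is the maximum.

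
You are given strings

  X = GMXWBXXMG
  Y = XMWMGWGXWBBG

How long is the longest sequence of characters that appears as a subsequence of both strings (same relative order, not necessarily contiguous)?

One common subsequence of length 5: G at X[1]=Y[7], then X at X[3]=Y[8], then W at X[4]=Y[9], then B at X[5]=Y[11], then G at X[9]=Y[12]. Since dp[9][12] = 5, nothing longer is possible.

5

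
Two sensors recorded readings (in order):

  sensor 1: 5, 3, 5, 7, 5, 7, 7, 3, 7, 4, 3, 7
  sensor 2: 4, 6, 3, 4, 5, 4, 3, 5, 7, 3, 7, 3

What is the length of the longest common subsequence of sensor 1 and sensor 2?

Let dp[i][j] be the LCS length of the first i values of sensor 1 and the first j values of sensor 2. dp[i][j] = dp[i-1][j-1]+1 when the i-th and j-th values match, else max(dp[i-1][j], dp[i][j-1]).
    ·  4  6  3  4  5  4  3  5  7  3  7  3
 ·  0  0  0  0  0  0  0  0  0  0  0  0  0
 5  0  0  0  0  0  1  1  1  1  1  1  1  1
 3  0  0  0  1  1  1  1  2  2  2  2  2  2
 5  0  0  0  1  1  2  2  2  3  3  3  3  3
 7  0  0  0  1  1  2  2  2  3  4  4  4  4
 5  0  0  0  1  1  2  2  2  3  4  4  4  4
 7  0  0  0  1  1  2  2  2  3  4  4  5  5
 7  0  0  0  1  1  2  2  2  3  4  4  5  5
 3  0  0  0  1  1  2  2  3  3  4  5  5  6
 7  0  0  0  1  1  2  2  3  3  4  5  6  6
 4  0  1  1  1  2  2  3  3  3  4  5  6  6
 3  0  1  1  2  2  2  3  4  4  4  5  6  7
 7  0  1  1  2  2  2  3  4  4  5  5  6  7
dp[12][12] = 7. One LCS (by backtracking along matches): 5, 3, 5, 7, 3, 7, 3.

7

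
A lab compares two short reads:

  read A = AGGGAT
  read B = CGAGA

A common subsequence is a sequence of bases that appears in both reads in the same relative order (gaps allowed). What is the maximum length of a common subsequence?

3

Pick A at read A[1]=read B[3]; then G at read A[4]=read B[4]; then A at read A[5]=read B[5]; all 3 bases appear in both, in order. Since dp[6][5] = 3, nothing longer is possible.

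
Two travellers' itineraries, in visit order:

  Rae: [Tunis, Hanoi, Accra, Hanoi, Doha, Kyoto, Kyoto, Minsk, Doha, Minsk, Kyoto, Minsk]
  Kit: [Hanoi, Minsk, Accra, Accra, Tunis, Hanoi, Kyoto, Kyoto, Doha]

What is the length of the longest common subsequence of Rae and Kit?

6

Match Hanoi (Rae #2, Kit #1) → Accra (Rae #3, Kit #4) → Hanoi (Rae #4, Kit #6) → Kyoto (Rae #6, Kit #7) → Kyoto (Rae #7, Kit #8) → Doha (Rae #9, Kit #9) — 6 stops in the same relative order in both. Since dp[12][9] = 6, nothing longer is possible.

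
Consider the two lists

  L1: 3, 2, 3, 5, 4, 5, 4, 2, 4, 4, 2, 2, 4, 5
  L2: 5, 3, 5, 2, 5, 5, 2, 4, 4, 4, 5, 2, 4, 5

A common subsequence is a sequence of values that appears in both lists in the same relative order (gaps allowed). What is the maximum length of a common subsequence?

10

Pick 3 [1,2] → 2 [2,4] → 5 [4,5] → 5 [6,6] → 4 [7,8] → 4 [9,9] → 4 [10,10] → 2 [12,12] → 4 [13,13] → 5 [14,14]; all 10 values appear in both, in order. The LCS DP gives dp[14][14] = 10, so this is optimal.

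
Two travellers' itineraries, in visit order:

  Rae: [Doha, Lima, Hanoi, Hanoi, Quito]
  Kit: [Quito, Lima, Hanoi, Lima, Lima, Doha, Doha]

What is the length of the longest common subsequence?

Pick Lima (Rae #2, Kit #2); then Hanoi (Rae #3, Kit #3); all 2 stops appear in both, in order, and the DP table's final entry dp[5][7] is also 2, so no common subsequence is longer.

2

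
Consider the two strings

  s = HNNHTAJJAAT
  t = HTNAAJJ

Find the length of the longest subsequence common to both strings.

5

Let dp[i][j] be the LCS length of the first i characters of s and the first j characters of t. dp[i][j] = dp[i-1][j-1]+1 when the i-th and j-th characters match, else max(dp[i-1][j], dp[i][j-1]).
    ·  H  T  N  A  A  J  J
 ·  0  0  0  0  0  0  0  0
 H  0  1  1  1  1  1  1  1
 N  0  1  1  2  2  2  2  2
 N  0  1  1  2  2  2  2  2
 H  0  1  1  2  2  2  2  2
 T  0  1  2  2  2  2  2  2
 A  0  1  2  2  3  3  3  3
 J  0  1  2  2  3  3  4  4
 J  0  1  2  2  3  3  4  5
 A  0  1  2  2  3  4  4  5
 A  0  1  2  2  3  4  4  5
 T  0  1  2  2  3  4  4  5
dp[11][7] = 5. One LCS (by backtracking along matches): HNAJJ.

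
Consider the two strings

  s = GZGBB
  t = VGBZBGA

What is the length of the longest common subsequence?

3

One common subsequence of length 3: G at s[1]=t[2] → Z at s[2]=t[4] → G at s[3]=t[6]. dp[5][7] = 3 confirms this is the maximum.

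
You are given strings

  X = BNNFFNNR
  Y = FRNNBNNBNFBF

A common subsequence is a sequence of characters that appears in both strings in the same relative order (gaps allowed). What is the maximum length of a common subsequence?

Pick B [1,5], N [2,7], N [3,9], F [4,10], F [5,12]; all 5 characters appear in both, in order. dp[8][12] = 5 confirms this is the maximum.

5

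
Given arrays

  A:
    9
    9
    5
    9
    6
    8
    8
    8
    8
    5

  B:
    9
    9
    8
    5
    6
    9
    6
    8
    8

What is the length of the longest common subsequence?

7

Let dp[i][j] be the LCS length of the first i values of A and the first j values of B. dp[i][j] = dp[i-1][j-1]+1 when the i-th and j-th values match, else max(dp[i-1][j], dp[i][j-1]).
    ·  9  9  8  5  6  9  6  8  8
 ·  0  0  0  0  0  0  0  0  0  0
 9  0  1  1  1  1  1  1  1  1  1
 9  0  1  2  2  2  2  2  2  2  2
 5  0  1  2  2  3  3  3  3  3  3
 9  0  1  2  2  3  3  4  4  4  4
 6  0  1  2  2  3  4  4  5  5  5
 8  0  1  2  3  3  4  4  5  6  6
 8  0  1  2  3  3  4  4  5  6  7
 8  0  1  2  3  3  4  4  5  6  7
 8  0  1  2  3  3  4  4  5  6  7
 5  0  1  2  3  4  4  4  5  6  7
dp[10][9] = 7. One LCS (by backtracking along matches): 9, 9, 5, 9, 6, 8, 8.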